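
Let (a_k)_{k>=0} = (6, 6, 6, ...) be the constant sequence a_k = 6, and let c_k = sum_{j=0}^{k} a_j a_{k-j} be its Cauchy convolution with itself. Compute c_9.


Since a_j = 6 for all j >= 0, the convolution sum becomes
c_k = sum_{j=0}^{k} 6 * 6 = 36 * (k + 1).
Equivalently, the generating function of (a_k) is 6/(1 - x) and its square is 36/(1 - x)^2 = sum_{k>=0} 36(k + 1) x^k.
For k = 9: 36 * 10 = 360.

360


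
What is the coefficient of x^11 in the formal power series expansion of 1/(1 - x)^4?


The negative binomial / multiset identity is
1/(1 - x)^r = sum_{k>=0} C(k + r - 1, r - 1) x^k.
Here r = 4 and k = 11, so the coefficient is
C(11 + 3, 3) = C(14, 3)
= 364

364


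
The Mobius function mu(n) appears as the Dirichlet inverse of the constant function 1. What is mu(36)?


36 has a squared prime factor, so mu(36) = 0.
Factorization reveals a repeated prime.

0


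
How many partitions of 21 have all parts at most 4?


Using the generating function (1-x)^(-1)(1-x^2)^(-1)...(1-x^4)^(-1),
the coefficient of x^21 counts these restricted partitions.
Result = 120

120


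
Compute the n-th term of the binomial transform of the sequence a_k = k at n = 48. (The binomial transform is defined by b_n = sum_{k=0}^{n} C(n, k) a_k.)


With a_k = k, b_n = sum_{k=0}^{n} C(n, k) k. Using k * C(n, k) = n * C(n-1, k-1) gives b_n = n * sum_{k>=1} C(n-1, k-1) = n * 2^(n-1).
For n = 48: 48 * 2^47 = 48 * 140737488355328 = 6755399441055744.

6755399441055744


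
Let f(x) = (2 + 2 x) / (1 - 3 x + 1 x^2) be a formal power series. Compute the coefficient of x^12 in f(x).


Write f(x) = sum_{k>=0} a_k x^k. Multiplying both sides by 1 - 3 x + 1 x^2 gives
(1 - 3 x + 1 x^2) sum_{k>=0} a_k x^k = 2 + 2 x.
Matching coefficients:
 x^0: a_0 = 2
 x^1: a_1 - 3 a_0 = 2  =>  a_1 = 3*2 + 2 = 8
 x^k (k >= 2): a_k = 3 a_{k-1} - 1 a_{k-2}.
Iterating: a_2 = 22, a_3 = 58, a_4 = 152, a_5 = 398, a_6 = 1042, a_7 = 2728, a_8 = 7142, a_9 = 18698, a_10 = 48952, a_11 = 128158, a_12 = 335522.
So the coefficient of x^12 is 335522.

335522


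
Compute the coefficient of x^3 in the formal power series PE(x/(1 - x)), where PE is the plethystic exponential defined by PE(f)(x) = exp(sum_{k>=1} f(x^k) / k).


For f(x) = x/(1 - x) we have
sum_{k>=1} f(x^k) / k = sum_{k>=1} (1/k) * x^k / (1 - x^k) = sum_{k, m >= 1} x^(k m) / k,
which after exponentiating simplifies to
PE(x/(1 - x)) = prod_{k>=1} 1 / (1 - x^k).
This is the generating function for the partition function p(n), so the coefficient of x^3 is p(3).
Computing p(3) by dynamic programming over parts 1, 2, ..., 3: p(3) = 3.

3


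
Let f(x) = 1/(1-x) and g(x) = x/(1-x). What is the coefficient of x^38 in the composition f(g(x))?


First simplify the composition: f(g(x)) = 1/(1 - x/(1-x)) = (1-x)/((1-x) - x) = (1-x)/(1-2x).
Now extract the coefficient. Write (1-x)/(1-2x) = 1/(1-2x) - x/(1-2x).
The coefficient of x^n in 1/(1-2x) is 2^n, and in x/(1-2x) is 2^(n-1) (for n >= 1).
So the coefficient of x^38 is 2^38 - 2^37 = 274877906944 - 137438953472 = 137438953472.

137438953472


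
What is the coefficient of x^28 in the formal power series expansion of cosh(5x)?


The Maclaurin series is cosh(t) = sum_{m>=0} t^(2m) / (2m)!, so substituting t = 5x, only even powers of x are nonzero, with coefficient of x^(2m) equal to 5^(2m) / (2m)!.
For x^28 the coefficient is 5^28/28! = 37252902984619140625/304888344611713860501504000000 = 2384185791015625/19512854055149687072096256.

2384185791015625/19512854055149687072096256


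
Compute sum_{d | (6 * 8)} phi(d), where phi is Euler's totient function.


First, 6 * 8 = 48. One classical identity is sum_{d | n} phi(d) = n (each k in [1, n] has a unique gcd with n, and among the k's with gcd(k, n) = n/d there are phi(d) of them). So the sum equals 48. We also verify directly:
Divisors of 48: 1, 2, 3, 4, 6, 8, 12, 16, 24, 48.
phi values: 1, 1, 2, 2, 2, 4, 4, 8, 8, 16.
Sum = 48.

48


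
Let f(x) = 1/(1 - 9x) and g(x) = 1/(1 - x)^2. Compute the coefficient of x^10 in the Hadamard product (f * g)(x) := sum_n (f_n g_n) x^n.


f has coefficients f_k = 9^k. For g = 1/(1 - x)^2 the coefficient is g_k = C(k + 1, 1) = k + 1. The Hadamard coefficient is (f * g)_k = 9^k * (k + 1).
For k = 10: 9^10 * 11 = 3486784401 * 11 = 38354628411.

38354628411


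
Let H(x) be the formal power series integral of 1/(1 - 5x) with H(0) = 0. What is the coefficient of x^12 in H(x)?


1/(1 - 5x) = sum_{k>=0} 5^k x^k. Integrating termwise with H(0) = 0:
H(x) = sum_{k>=0} 5^k x^(k+1) / (k+1) = sum_{m>=1} 5^(m-1) x^m / m.
For m = 12: 5^11/12 = 48828125/12 = 48828125/12.

48828125/12


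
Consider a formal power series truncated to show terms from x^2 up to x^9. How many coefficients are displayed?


From x^2 to x^9 inclusive, the count is 9 - 2 + 1 = 8.

8


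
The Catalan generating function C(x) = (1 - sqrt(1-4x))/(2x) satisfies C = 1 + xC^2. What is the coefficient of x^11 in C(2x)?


Substituting x -> 2x scales the n-th coefficient by 2^n, so [x^11] C(2x) = 2^11 * C_11.
C_11 = C(2*11, 11)/(12) = 705432/12 = 58786.
So 2^11 * 58786 = 2048 * 58786 = 120393728.

120393728


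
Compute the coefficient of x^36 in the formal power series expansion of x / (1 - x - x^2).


Let f(x) = sum_{k>=0} a_k x^k. Multiplying f(x) * (1 - x - x^2) = x and matching coefficients gives a_0 = 0, a_1 = 1, and a_k = a_{k-1} + a_{k-2} for k >= 2. These are the Fibonacci numbers F_k.
Iterating from F_0 = 0, F_1 = 1:
F_0=0, F_1=1, F_2=1, F_3=2, F_4=3, F_5=5, F_6=8, F_7=13, F_8=21, F_9=34, ...
F_36 = 14930352.

14930352


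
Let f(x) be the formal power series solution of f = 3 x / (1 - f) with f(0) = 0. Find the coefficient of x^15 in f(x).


Apply Lagrange inversion: f = 3 x * phi(f) with phi(t) = 1/(1 - t), so
[x^n] f = 3^n * (1/n) [t^(n-1)] phi(t)^n = 3^n * (1/n) [t^(n-1)] (1 - t)^(-n) = 3^n * (1/n) C(2n - 2, n - 1) = 3^n * C_{n-1}.
For n = 15: C_14 = C(28, 14) / 15 = 40116600/15 = 2674440.
With the 3^15 = 14348907 factor, the coefficient is 14348907 * 2674440 = 38375290837080.

38375290837080


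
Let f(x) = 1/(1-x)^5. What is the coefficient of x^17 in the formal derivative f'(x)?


Differentiate: d/dx [ 1/(1-x)^r ] = r / (1-x)^(r+1).
Here r = 5, so f'(x) = 5 / (1-x)^6.
The expansion of 1/(1-x)^(r+1) has coefficient of x^n equal to C(n+r, r).
So the coefficient of x^17 in f'(x) is
5 * C(22, 5) = 5 * 26334 = 131670

131670


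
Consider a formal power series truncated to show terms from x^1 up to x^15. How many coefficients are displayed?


From x^1 to x^15 inclusive, the count is 15 - 1 + 1 = 15.

15


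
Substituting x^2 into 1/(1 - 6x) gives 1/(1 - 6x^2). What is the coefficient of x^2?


The coefficient of x^(2m) in 1/(1 - 6x^2) is 6^m.
With n = 2 = 2*1, the coefficient is 6^1 = 6.

6


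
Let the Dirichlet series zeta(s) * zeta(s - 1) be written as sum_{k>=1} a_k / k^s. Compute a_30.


Convolution gives a_k = sum_{d | k} d * 1 = sum_{d | k} d = sigma(k), the sum of positive divisors of k.
For k = 30, the divisors are 1, 2, 3, 5, 6, 10, 15, 30, so
sigma(30) = 1 + 2 + 3 + 5 + 6 + 10 + 15 + 30 = 72.

72


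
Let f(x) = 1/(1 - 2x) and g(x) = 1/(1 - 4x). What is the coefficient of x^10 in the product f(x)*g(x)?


The coefficient of x^n in f*g is the Cauchy product: sum_{k=0}^{n} a^k * b^(n-k).
With a=2, b=4, n=10:
sum_{k=0}^{10} 2^k * 4^(10-k)
= 2096128

2096128


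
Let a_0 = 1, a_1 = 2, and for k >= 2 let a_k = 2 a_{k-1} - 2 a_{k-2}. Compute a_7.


Iterating the recurrence forward:
a_0 = 1
a_1 = 2
a_2 = 2*2 - 2*1 = 2
a_3 = 2*2 - 2*2 = 0
a_4 = 2*0 - 2*2 = -4
a_5 = 2*-4 - 2*0 = -8
a_6 = 2*-8 - 2*-4 = -8
a_7 = 2*-8 - 2*-8 = 0
So a_7 = 0.

0


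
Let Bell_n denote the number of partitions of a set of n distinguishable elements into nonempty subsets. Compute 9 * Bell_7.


Bell_7 can be computed from the Bell triangle or from Dobinski's identity Bell_n = (1/e) * sum_{k>=0} k^n / k!.
Computing Bell_7 = 877.
Then 9 * 877 = 7893.

7893


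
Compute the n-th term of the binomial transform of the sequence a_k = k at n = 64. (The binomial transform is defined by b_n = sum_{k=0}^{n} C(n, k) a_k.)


With a_k = k, b_n = sum_{k=0}^{n} C(n, k) k. Using k * C(n, k) = n * C(n-1, k-1) gives b_n = n * sum_{k>=1} C(n-1, k-1) = n * 2^(n-1).
For n = 64: 64 * 2^63 = 64 * 9223372036854775808 = 590295810358705651712.

590295810358705651712


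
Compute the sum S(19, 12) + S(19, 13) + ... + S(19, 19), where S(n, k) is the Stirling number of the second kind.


By definition, S(n, k) counts partitions of an n-set into exactly k nonempty blocks.
Computing row n = 19 for k = 12..19:
S(19, k): 23466951300, 2892439160, 243577530, 13916778, 527136, 12597, 171, 1
Sum = 26617424673.

26617424673


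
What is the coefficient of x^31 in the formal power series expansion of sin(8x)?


The Maclaurin series is sin(t) = sum_{k>=0} (-1)^k t^(2k+1) / (2k+1)!, so substituting t = 8x, only odd powers of x are nonzero, with coefficient of x^(2k+1) equal to (-1)^k 8^(2k+1) / (2k+1)!.
Write 31 = 2*15 + 1, giving the coefficient (-1)^15 * 8^31 / 31! = -9903520314283042199192993792/8222838654177922817725562880000000 = -147573952589676412928/122529844256906551386796875.

-147573952589676412928/122529844256906551386796875


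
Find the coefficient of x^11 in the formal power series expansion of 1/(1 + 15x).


Write 1/(1 + c x) = 1/(1 - (-c) x) and apply the geometric-series identity
1/(1 - y) = sum_{k>=0} y^k to get 1/(1 + c x) = sum_{k>=0} (-c)^k x^k.
So the coefficient of x^k is (-c)^k = (-1)^k * c^k.
Here c = 15 and k = 11:
(-15)^11 = -1 * 8649755859375 = -8649755859375

-8649755859375


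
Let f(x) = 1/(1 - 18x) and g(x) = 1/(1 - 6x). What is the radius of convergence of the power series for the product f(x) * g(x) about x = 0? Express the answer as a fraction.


The radius of 1/(1 - 18x) is 1/18 (nearest singularity at x = 1/18), and the radius of 1/(1 - 6x) is 1/6.
The product f(x)*g(x) = 1/((1 - 18x)(1 - 6x)) has singularities at both 1/18 and 1/6, so its radius of convergence is the distance to the nearest one:
min(1/18, 1/6) = 1/18.

1/18


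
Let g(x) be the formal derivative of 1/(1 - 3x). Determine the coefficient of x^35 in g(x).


Differentiate termwise: d/dx sum_{k>=0} 3^k x^k = sum_{k>=1} k 3^k x^(k-1) = sum_{j>=0} (j+1) 3^(j+1) x^j.
Equivalently, d/dx [1/(1 - 3x)] = 3/(1 - 3x)^2.
For j = 35: 36 * 3^36 = 36 * 150094635296999121 = 5403406870691968356.

5403406870691968356


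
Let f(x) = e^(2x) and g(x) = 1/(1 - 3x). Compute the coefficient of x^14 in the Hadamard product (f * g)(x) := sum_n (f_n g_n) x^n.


Expanding: f_k = 2^k/k! (from e^(2x)) and g_k = 3^k (from 1/(1 - 3x)). So the Hadamard coefficient (f * g)_k = 2^k 3^k / k! = (6)^k / k!.
For k = 14: 6^14/14! = 78364164096/87178291200 = 157464/175175.

157464/175175


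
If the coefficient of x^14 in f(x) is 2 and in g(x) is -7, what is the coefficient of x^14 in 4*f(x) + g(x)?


Scalar multiplication scales coefficients: 4 * 2 = 8.
Then add the g coefficient: 8 + -7
= 1

1


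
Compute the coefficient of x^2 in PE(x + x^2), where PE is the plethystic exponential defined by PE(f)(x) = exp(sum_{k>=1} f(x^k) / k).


With f(x) = x + x^2, the exponent is sum_{k>=1} (x^k + x^(2k)) / k = -ln(1 - x) - ln(1 - x^2). Exponentiating:
PE(x + x^2) = 1 / ((1 - x)(1 - x^2)).
This is the generating function for partitions of n into parts of size 1 or 2. The number of 2's can be any j in 0..1, and the rest are 1's, so
[x^2] = floor(2/2) + 1 = 2.

2


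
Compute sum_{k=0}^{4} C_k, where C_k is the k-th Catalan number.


C_0 through C_4: 1, 1, 2, 5, 14
Sum = 1 + 1 + 2 + 5 + 14
= 23

23


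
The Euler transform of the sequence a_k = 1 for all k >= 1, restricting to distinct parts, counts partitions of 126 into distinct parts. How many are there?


Partitions of 126 into distinct parts can be computed via generating function.
Product (1+x)(1+x^2)(1+x^3)...
The coefficient of x^126 = 3457027

3457027


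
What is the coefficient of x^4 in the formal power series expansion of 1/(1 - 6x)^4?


The general identity 1/(1 - c x)^r = sum_{k>=0} c^k C(k + r - 1, r - 1) x^k follows by substituting y = c x into 1/(1 - y)^r = sum_{k>=0} C(k + r - 1, r - 1) y^k.
For c = 6, r = 4, k = 4:
6^4 * C(7, 3) = 1296 * 35 = 45360.

45360


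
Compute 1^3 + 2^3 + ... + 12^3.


This power sum has a closed form given by Faulhaber's formula
sum_{k=1}^{m} k^p = (1 / (p + 1)) * sum_{j=0}^{p} C(p + 1, j) B_j m^(p + 1 - j),
but for small m direct computation is fastest:
1 + 8 + 27 + 64 + 125 + 216 + 343 + 512 + 729 + 1000 + 1331 + 1728 = 6084.

6084


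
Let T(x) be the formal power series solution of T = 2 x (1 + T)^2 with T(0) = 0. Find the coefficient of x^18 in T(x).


Apply the Lagrange inversion formula: if T = 2 x * phi(T) with phi(t) = (1 + t)^2, then [x^n] T = 2^n * (1/n) [t^(n-1)] phi(t)^n = 2^n * (1/n) [t^(n-1)] (1 + t)^(2n) = 2^n * (1/n) C(2n, n-1).
Using the identity C(2n, n-1) = C(2n, n) * n / (n+1), the unscaled factor equals C(2n, n) / (n+1) = C_n, the n-th Catalan number.
For n = 18: C_18 = C(36, 18) / 19 = 9075135300/19 = 477638700.
With the 2^18 = 262144 factor, the coefficient is 262144 * 477638700 = 125210119372800.

125210119372800


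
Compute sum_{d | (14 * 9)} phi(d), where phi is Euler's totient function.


First, 14 * 9 = 126. One classical identity is sum_{d | n} phi(d) = n (each k in [1, n] has a unique gcd with n, and among the k's with gcd(k, n) = n/d there are phi(d) of them). So the sum equals 126. We also verify directly:
Divisors of 126: 1, 2, 3, 6, 7, 9, 14, 18, 21, 42, 63, 126.
phi values: 1, 1, 2, 2, 6, 6, 6, 6, 12, 12, 36, 36.
Sum = 126.

126


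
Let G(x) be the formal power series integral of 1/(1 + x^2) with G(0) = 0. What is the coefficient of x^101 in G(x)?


1/(1 + x^2) = sum_{j>=0} (-1)^j x^(2j). Integrating termwise with G(0) = 0:
G(x) = sum_{j>=0} (-1)^j x^(2j+1) / (2j+1) = arctan(x).
Only odd powers are nonzero. For x^101 write 101 = 2*50 + 1, giving
(-1)^50 / 101 = 1/101 = 1/101.

1/101


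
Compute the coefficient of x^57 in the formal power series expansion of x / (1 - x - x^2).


Let f(x) = sum_{k>=0} a_k x^k. Multiplying f(x) * (1 - x - x^2) = x and matching coefficients gives a_0 = 0, a_1 = 1, and a_k = a_{k-1} + a_{k-2} for k >= 2. These are the Fibonacci numbers F_k.
Iterating from F_0 = 0, F_1 = 1:
F_0=0, F_1=1, F_2=1, F_3=2, F_4=3, F_5=5, F_6=8, F_7=13, F_8=21, F_9=34, ...
F_57 = 365435296162.

365435296162


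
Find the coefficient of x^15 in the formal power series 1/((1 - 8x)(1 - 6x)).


By partial fractions or Cauchy convolution:
The coefficient equals sum_{k=0}^{15} 8^k * 6^(15-k).
= 139326933401600

139326933401600


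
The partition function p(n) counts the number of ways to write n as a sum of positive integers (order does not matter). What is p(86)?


Using the generating function prod_{k>=1} 1/(1-x^k), we compute p(86).
By dynamic programming over parts 1 through 86:
p(86) = 34262962

34262962


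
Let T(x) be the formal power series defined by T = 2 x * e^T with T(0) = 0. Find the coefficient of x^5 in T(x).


Apply the Lagrange inversion formula: if T = 2 x * phi(T) with phi(t) = e^t, then
[x^n] T = 2^n * (1/n) [t^(n-1)] phi(t)^n = 2^n * (1/n) [t^(n-1)] e^(n t) = 2^n * (1/n) * n^(n-1) / (n-1)! = 2^n * n^(n-1) / n!.
When c = 1 this is the Cayley count of rooted labeled trees on n vertices, divided by n!.
For n = 5: 2^5 * 5^4 / 5! = 32 * 625/120 = 500/3.

500/3


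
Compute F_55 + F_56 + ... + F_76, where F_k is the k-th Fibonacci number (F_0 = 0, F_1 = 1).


Use the identity sum_{k=0}^{N} F_k = F_{N+2} - 1 (which follows from F_{k+2} - F_{k+1} = F_k). Then
sum_{k=55}^{76} F_k = (F_{78} - 1) - (F_{56} - 1) = F_{78} - F_{56}.
Computing: F_{78} = 8944394323791464, F_{56} = 225851433717, so
Sum = 8944394323791464 - 225851433717 = 8944168472357747.

8944168472357747


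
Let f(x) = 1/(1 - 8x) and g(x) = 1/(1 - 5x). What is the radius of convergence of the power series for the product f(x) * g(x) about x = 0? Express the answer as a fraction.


The radius of 1/(1 - 8x) is 1/8 (nearest singularity at x = 1/8), and the radius of 1/(1 - 5x) is 1/5.
The product f(x)*g(x) = 1/((1 - 8x)(1 - 5x)) has singularities at both 1/8 and 1/5, so its radius of convergence is the distance to the nearest one:
min(1/8, 1/5) = 1/8.

1/8


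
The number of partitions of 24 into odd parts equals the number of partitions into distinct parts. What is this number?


Computing partitions of 24 into odd parts (1, 3, 5, ...):
Using the generating function prod_{k>=0} 1/(1-x^(2k+1)),
the count is 122

122


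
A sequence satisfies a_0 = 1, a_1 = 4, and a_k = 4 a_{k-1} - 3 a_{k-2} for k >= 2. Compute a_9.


The characteristic equation is t^2 - 4 t + 3 = 0, with roots r_1 = 3 and r_2 = 1 (so c_1 = r_1 + r_2, c_2 = -r_1 r_2 as required).
One can use the closed form a_n = A r_1^n + B r_2^n, but direct iteration is more reliable:
a_0 = 1, a_1 = 4, a_2 = 13, a_3 = 40, a_4 = 121, a_5 = 364, a_6 = 1093, a_7 = 3280, a_8 = 9841, a_9 = 29524.
So a_9 = 29524.

29524


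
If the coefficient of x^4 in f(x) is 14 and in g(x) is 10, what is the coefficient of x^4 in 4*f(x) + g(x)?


Scalar multiplication scales coefficients: 4 * 14 = 56.
Then add the g coefficient: 56 + 10
= 66

66


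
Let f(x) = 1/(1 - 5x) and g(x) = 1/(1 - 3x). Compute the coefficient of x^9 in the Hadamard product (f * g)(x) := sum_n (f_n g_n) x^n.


f has coefficients f_k = 5^k and g has coefficients g_k = 3^k, so the Hadamard product has coefficient (f*g)_k = 5^k * 3^k = 15^k.
For k = 9: 15^9 = 38443359375.

38443359375


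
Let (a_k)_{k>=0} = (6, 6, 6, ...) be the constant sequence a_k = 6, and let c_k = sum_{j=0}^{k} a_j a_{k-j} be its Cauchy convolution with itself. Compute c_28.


Since a_j = 6 for all j >= 0, the convolution sum becomes
c_k = sum_{j=0}^{k} 6 * 6 = 36 * (k + 1).
Equivalently, the generating function of (a_k) is 6/(1 - x) and its square is 36/(1 - x)^2 = sum_{k>=0} 36(k + 1) x^k.
For k = 28: 36 * 29 = 1044.

1044


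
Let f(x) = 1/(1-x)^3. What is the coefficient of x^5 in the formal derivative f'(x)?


Differentiate: d/dx [ 1/(1-x)^r ] = r / (1-x)^(r+1).
Here r = 3, so f'(x) = 3 / (1-x)^4.
The expansion of 1/(1-x)^(r+1) has coefficient of x^n equal to C(n+r, r).
So the coefficient of x^5 in f'(x) is
3 * C(8, 3) = 3 * 56 = 168

168


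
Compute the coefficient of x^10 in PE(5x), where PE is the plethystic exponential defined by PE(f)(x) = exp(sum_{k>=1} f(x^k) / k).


With f(x) = 5x, the exponent is sum_{k>=1} 5 x^k / k = 5 * (-ln(1 - x)). Exponentiating:
PE(5x) = exp(-5 ln(1 - x)) = 1/(1 - x)^5.
By the negative binomial expansion, [x^n] 1/(1 - x)^5 = C(n + 4, 4).
For n = 10: C(14, 4) = 1001.

1001


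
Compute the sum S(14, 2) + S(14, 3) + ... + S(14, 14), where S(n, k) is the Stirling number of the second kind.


By definition, S(n, k) counts partitions of an n-set into exactly k nonempty blocks.
Computing row n = 14 for k = 2..14:
S(14, k): 8191, 788970, 10391745, 40075035, 63436373, 49329280, 20912320, 5135130, 752752, 66066, 3367, 91, 1
Sum = 190899321.

190899321


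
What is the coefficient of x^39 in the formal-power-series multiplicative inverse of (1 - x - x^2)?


Let the inverse be f(x) = sum_{k>=0} a_k x^k. From f(x) * (1 - x - x^2) = 1 and matching coefficients:
 x^0: a_0 = 1.
 x^1: a_1 - a_0 = 0, so a_1 = 1.
 x^k (k >= 2): a_k - a_{k-1} - a_{k-2} = 0, i.e. a_k = a_{k-1} + a_{k-2}.
This is the Fibonacci-type recurrence shifted so that a_0 = a_1 = 1.
Iterating: a_0=1, a_1=1, a_2=2, a_3=3, a_4=5, a_5=8, a_6=13, a_7=21, a_8=34, a_9=55, ...
a_39 = 102334155.

102334155


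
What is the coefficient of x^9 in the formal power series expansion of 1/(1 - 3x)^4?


The general identity 1/(1 - c x)^r = sum_{k>=0} c^k C(k + r - 1, r - 1) x^k follows by substituting y = c x into 1/(1 - y)^r = sum_{k>=0} C(k + r - 1, r - 1) y^k.
For c = 3, r = 4, k = 9:
3^9 * C(12, 3) = 19683 * 220 = 4330260.

4330260


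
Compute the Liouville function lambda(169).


The Liouville function is lambda(k) = (-1)^Omega(k), where Omega(k) counts the prime factors of k with multiplicity.
Factoring: 169 = 13 * 13, so Omega(169) = 2.
lambda(169) = (-1)^2 = 1.

1


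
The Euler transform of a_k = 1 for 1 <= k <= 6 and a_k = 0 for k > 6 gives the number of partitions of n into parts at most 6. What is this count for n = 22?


Partitions of 22 into parts at most 6:
Using generating function (1-x)^(-1)(1-x^2)^(-1)...(1-x^6)^(-1),
the coefficient of x^22 = 391

391


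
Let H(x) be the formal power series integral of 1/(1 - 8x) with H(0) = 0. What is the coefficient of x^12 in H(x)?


1/(1 - 8x) = sum_{k>=0} 8^k x^k. Integrating termwise with H(0) = 0:
H(x) = sum_{k>=0} 8^k x^(k+1) / (k+1) = sum_{m>=1} 8^(m-1) x^m / m.
For m = 12: 8^11/12 = 8589934592/12 = 2147483648/3.

2147483648/3


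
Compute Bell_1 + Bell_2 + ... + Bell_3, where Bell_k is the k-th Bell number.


Recall Bell_k counts set partitions of a k-set (with Bell_0 = 1 by convention).
Bell_1 through Bell_3: 1, 2, 5
Sum = 1 + 2 + 5 = 8.

8


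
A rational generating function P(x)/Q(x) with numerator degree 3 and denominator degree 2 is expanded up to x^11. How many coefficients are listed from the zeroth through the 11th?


Expanding up to x^11 gives the coefficients for x^0, x^1, ..., x^11.
That is 11 + 1 = 12 coefficients in total.

12


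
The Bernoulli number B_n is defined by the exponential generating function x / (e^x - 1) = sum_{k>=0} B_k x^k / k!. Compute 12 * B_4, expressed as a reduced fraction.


Bernoulli numbers can also be computed recursively via B_0 = 1 and sum_{j=0}^{m} C(m+1, j) B_j = 0 for m >= 1. Odd-index Bernoulli numbers vanish for k >= 3.
Computing B_4 = -1/30, so 12 * B_4 = 12 * -1/30 = -2/5.

-2/5


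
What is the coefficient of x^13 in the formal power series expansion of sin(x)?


The Maclaurin series is sin(t) = sum_{k>=0} (-1)^k t^(2k+1) / (2k+1)!, so substituting t = x, only odd powers of x are nonzero, with coefficient of x^(2k+1) equal to (-1)^k / (2k+1)!.
Write 13 = 2*6 + 1, giving the coefficient (-1)^6 / 13! = 1/6227020800 = 1/6227020800.

1/6227020800


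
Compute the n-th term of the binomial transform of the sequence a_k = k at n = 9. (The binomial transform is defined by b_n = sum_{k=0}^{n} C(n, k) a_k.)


With a_k = k, b_n = sum_{k=0}^{n} C(n, k) k. Using k * C(n, k) = n * C(n-1, k-1) gives b_n = n * sum_{k>=1} C(n-1, k-1) = n * 2^(n-1).
For n = 9: 9 * 2^8 = 9 * 256 = 2304.

2304


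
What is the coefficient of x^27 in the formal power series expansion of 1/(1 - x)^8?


The negative binomial / multiset identity is
1/(1 - x)^r = sum_{k>=0} C(k + r - 1, r - 1) x^k.
Here r = 8 and k = 27, so the coefficient is
C(27 + 7, 7) = C(34, 7)
= 5379616

5379616


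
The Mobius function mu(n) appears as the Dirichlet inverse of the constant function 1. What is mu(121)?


121 has a squared prime factor, so mu(121) = 0.
Factorization reveals a repeated prime.

0


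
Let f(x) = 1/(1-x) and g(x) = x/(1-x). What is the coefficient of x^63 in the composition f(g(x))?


First simplify the composition: f(g(x)) = 1/(1 - x/(1-x)) = (1-x)/((1-x) - x) = (1-x)/(1-2x).
Now extract the coefficient. Write (1-x)/(1-2x) = 1/(1-2x) - x/(1-2x).
The coefficient of x^n in 1/(1-2x) is 2^n, and in x/(1-2x) is 2^(n-1) (for n >= 1).
So the coefficient of x^63 is 2^63 - 2^62 = 9223372036854775808 - 4611686018427387904 = 4611686018427387904.

4611686018427387904


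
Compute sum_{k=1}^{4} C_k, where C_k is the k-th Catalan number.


C_1 through C_4: 1, 2, 5, 14
Sum = 1 + 2 + 5 + 14
= 22

22


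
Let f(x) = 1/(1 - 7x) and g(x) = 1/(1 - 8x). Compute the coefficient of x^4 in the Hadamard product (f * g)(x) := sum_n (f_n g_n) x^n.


f has coefficients f_k = 7^k and g has coefficients g_k = 8^k, so the Hadamard product has coefficient (f*g)_k = 7^k * 8^k = 56^k.
For k = 4: 56^4 = 9834496.

9834496


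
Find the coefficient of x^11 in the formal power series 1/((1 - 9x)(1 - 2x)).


By partial fractions or Cauchy convolution:
The coefficient equals sum_{k=0}^{11} 9^k * 2^(11-k).
= 40347076055

40347076055


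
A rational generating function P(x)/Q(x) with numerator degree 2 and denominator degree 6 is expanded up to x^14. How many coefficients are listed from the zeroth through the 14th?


Expanding up to x^14 gives the coefficients for x^0, x^1, ..., x^14.
That is 14 + 1 = 15 coefficients in total.

15


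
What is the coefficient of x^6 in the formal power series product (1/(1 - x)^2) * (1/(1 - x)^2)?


Combine the factors: (1/(1 - x)^2) * (1/(1 - x)^2) = 1/(1 - x)^4.
Then use 1/(1 - x)^r = sum_{k>=0} C(k + r - 1, r - 1) x^k with r = 4 and k = 6:
C(9, 3) = 84.

84


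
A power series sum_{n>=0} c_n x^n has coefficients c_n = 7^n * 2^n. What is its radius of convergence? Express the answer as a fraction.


By the root test (Cauchy-Hadamard), the radius is R = 1 / limsup_n |c_n|^(1/n).
Here |c_n|^(1/n) = (7^n * 2^n)^(1/n) = 7 * 2 = 14 for all n.
So R = 1/14 = 1/14.

1/14


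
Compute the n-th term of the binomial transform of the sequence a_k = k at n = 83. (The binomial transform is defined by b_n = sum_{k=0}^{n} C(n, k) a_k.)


With a_k = k, b_n = sum_{k=0}^{n} C(n, k) k. Using k * C(n, k) = n * C(n-1, k-1) gives b_n = n * sum_{k>=1} C(n-1, k-1) = n * 2^(n-1).
For n = 83: 83 * 2^82 = 83 * 4835703278458516698824704 = 401363372112056886002450432.

401363372112056886002450432


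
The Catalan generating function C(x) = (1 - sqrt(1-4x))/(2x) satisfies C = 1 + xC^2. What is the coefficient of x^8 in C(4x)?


Substituting x -> 4x scales the n-th coefficient by 4^n, so [x^8] C(4x) = 4^8 * C_8.
C_8 = C(2*8, 8)/(9) = 12870/9 = 1430.
So 4^8 * 1430 = 65536 * 1430 = 93716480.

93716480


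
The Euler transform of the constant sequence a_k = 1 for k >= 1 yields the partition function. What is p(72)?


The Euler transform converts the sequence a_k = 1 into the number of integer partitions.
Using the recurrence or dynamic programming:
p(72) = 5392783

5392783


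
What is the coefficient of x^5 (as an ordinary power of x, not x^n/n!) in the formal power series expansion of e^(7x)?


The exponential series is e^y = sum_{k>=0} y^k / k!. Substituting y = 7x gives
e^(7x) = sum_{k>=0} 7^k x^k / k!.
So the coefficient of x^n is a^n/n! with a = 7, n = 5:
7^5 / 5! = 16807/120 = 16807/120

16807/120


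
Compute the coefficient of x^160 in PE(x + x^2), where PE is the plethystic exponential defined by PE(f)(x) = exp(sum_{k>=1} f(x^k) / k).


With f(x) = x + x^2, the exponent is sum_{k>=1} (x^k + x^(2k)) / k = -ln(1 - x) - ln(1 - x^2). Exponentiating:
PE(x + x^2) = 1 / ((1 - x)(1 - x^2)).
This is the generating function for partitions of n into parts of size 1 or 2. The number of 2's can be any j in 0..80, and the rest are 1's, so
[x^160] = floor(160/2) + 1 = 81.

81


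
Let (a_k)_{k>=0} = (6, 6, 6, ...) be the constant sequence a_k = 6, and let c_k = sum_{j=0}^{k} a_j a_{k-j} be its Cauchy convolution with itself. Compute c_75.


Since a_j = 6 for all j >= 0, the convolution sum becomes
c_k = sum_{j=0}^{k} 6 * 6 = 36 * (k + 1).
Equivalently, the generating function of (a_k) is 6/(1 - x) and its square is 36/(1 - x)^2 = sum_{k>=0} 36(k + 1) x^k.
For k = 75: 36 * 76 = 2736.

2736


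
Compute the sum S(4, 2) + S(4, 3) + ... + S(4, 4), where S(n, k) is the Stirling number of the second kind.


By definition, S(n, k) counts partitions of an n-set into exactly k nonempty blocks.
Computing row n = 4 for k = 2..4:
S(4, k): 7, 6, 1
Sum = 14.

14


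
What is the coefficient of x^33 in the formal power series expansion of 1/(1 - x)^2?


The negative binomial / multiset identity is
1/(1 - x)^r = sum_{k>=0} C(k + r - 1, r - 1) x^k.
Here r = 2 and k = 33, so the coefficient is
C(33 + 1, 1) = C(34, 1)
= 34

34


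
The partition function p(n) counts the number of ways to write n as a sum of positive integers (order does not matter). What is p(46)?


Using the generating function prod_{k>=1} 1/(1-x^k), we compute p(46).
By dynamic programming over parts 1 through 46:
p(46) = 105558

105558


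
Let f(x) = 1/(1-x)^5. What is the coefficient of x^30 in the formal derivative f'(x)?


Differentiate: d/dx [ 1/(1-x)^r ] = r / (1-x)^(r+1).
Here r = 5, so f'(x) = 5 / (1-x)^6.
The expansion of 1/(1-x)^(r+1) has coefficient of x^n equal to C(n+r, r).
So the coefficient of x^30 in f'(x) is
5 * C(35, 5) = 5 * 324632 = 1623160

1623160


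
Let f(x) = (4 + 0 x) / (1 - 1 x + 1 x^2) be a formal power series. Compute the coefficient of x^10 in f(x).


Write f(x) = sum_{k>=0} a_k x^k. Multiplying both sides by 1 - 1 x + 1 x^2 gives
(1 - 1 x + 1 x^2) sum_{k>=0} a_k x^k = 4 + 0 x.
Matching coefficients:
 x^0: a_0 = 4
 x^1: a_1 - 1 a_0 = 0  =>  a_1 = 1*4 + 0 = 4
 x^k (k >= 2): a_k = 1 a_{k-1} - 1 a_{k-2}.
Iterating: a_2 = 0, a_3 = -4, a_4 = -4, a_5 = 0, a_6 = 4, a_7 = 4, a_8 = 0, a_9 = -4, a_10 = -4.
So the coefficient of x^10 is -4.

-4


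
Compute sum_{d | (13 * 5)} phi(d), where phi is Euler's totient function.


First, 13 * 5 = 65. One classical identity is sum_{d | n} phi(d) = n (each k in [1, n] has a unique gcd with n, and among the k's with gcd(k, n) = n/d there are phi(d) of them). So the sum equals 65. We also verify directly:
Divisors of 65: 1, 5, 13, 65.
phi values: 1, 4, 12, 48.
Sum = 65.

65


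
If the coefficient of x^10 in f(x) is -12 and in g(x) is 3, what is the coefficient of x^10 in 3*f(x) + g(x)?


Scalar multiplication scales coefficients: 3 * -12 = -36.
Then add the g coefficient: -36 + 3
= -33

-33


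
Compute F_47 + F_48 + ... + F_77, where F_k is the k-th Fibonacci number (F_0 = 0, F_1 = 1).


Use the identity sum_{k=0}^{N} F_k = F_{N+2} - 1 (which follows from F_{k+2} - F_{k+1} = F_k). Then
sum_{k=47}^{77} F_k = (F_{79} - 1) - (F_{48} - 1) = F_{79} - F_{48}.
Computing: F_{79} = 14472334024676221, F_{48} = 4807526976, so
Sum = 14472334024676221 - 4807526976 = 14472329217149245.

14472329217149245


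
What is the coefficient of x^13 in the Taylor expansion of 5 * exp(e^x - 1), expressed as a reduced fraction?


exp(e^x - 1) = sum_{k>=0} Bell_k x^k / k!, where Bell_k is the k-th Bell number.
So the coefficient of x^13 is 5 * Bell_13 / 13!.
Computing: Bell_13 = 27644437 and 13! = 6227020800, giving
5 * 27644437/6227020800 = 27644437/1245404160.

27644437/1245404160


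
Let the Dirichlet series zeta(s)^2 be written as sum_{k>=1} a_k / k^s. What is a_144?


The Dirichlet convolution of the constant function 1 with itself gives (1 * 1)(k) = sum_{d | k} 1 = d(k), the number of positive divisors of k.
Since zeta(s) = sum_{k>=1} 1/k^s, we have zeta(s)^2 = sum_{k>=1} d(k)/k^s, so a_k = d(k).
For k = 144: the divisors are 1, 2, 3, 4, 6, 8, 9, 12, 16, 18, 24, 36, 48, 72, 144.
Count = 15.

15


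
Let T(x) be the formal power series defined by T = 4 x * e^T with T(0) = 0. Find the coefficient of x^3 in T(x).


Apply the Lagrange inversion formula: if T = 4 x * phi(T) with phi(t) = e^t, then
[x^n] T = 4^n * (1/n) [t^(n-1)] phi(t)^n = 4^n * (1/n) [t^(n-1)] e^(n t) = 4^n * (1/n) * n^(n-1) / (n-1)! = 4^n * n^(n-1) / n!.
When c = 1 this is the Cayley count of rooted labeled trees on n vertices, divided by n!.
For n = 3: 4^3 * 3^2 / 3! = 64 * 9/6 = 96.

96


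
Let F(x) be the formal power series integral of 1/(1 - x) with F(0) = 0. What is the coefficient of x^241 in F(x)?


1/(1 - x) = sum_{k>=0} x^k. Integrating termwise and using F(0) = 0 gives
F(x) = sum_{k>=0} x^(k+1) / (k+1) = sum_{m>=1} x^m / m = -ln(1 - x).
So the coefficient of x^241 is 1/241 = 1/241.

1/241


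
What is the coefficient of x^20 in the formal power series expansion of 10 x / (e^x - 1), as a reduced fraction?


The exponential generating function for Bernoulli numbers is
x / (e^x - 1) = sum_{k>=0} B_k x^k / k!.
So the coefficient of x^20 in 10 x / (e^x - 1) is 10 B_20 / 20!.
Computing: B_20 = -174611/330, 20! = 2432902008176640000, giving
10 * -174611/330 / 2432902008176640000 = -174611/80285766269829120000.

-174611/80285766269829120000


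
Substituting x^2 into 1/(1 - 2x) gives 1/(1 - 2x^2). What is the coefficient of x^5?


Since 1/(1 - 2x^2) only has even powers of x,
the coefficient of x^5 (odd) is 0.

0


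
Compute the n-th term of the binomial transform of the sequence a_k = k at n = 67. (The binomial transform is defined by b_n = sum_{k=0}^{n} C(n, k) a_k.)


With a_k = k, b_n = sum_{k=0}^{n} C(n, k) k. Using k * C(n, k) = n * C(n-1, k-1) gives b_n = n * sum_{k>=1} C(n-1, k-1) = n * 2^(n-1).
For n = 67: 67 * 2^66 = 67 * 73786976294838206464 = 4943727411754159833088.

4943727411754159833088


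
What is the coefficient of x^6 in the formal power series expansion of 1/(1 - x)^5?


The expansion 1/(1 - x)^r = sum_{k>=0} C(k + r - 1, r - 1) x^k follows from the multiset / negative-binomial theorem (or from repeated differentiation of the geometric series).
For r = 5 and k = 6:
C(10, 4) = 3628800 / (24 * 720) = 210.

210


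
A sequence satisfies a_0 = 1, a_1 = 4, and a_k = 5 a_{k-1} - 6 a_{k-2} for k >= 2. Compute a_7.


The characteristic equation is t^2 - 5 t + 6 = 0, with roots r_1 = 2 and r_2 = 3 (so c_1 = r_1 + r_2, c_2 = -r_1 r_2 as required).
One can use the closed form a_n = A r_1^n + B r_2^n, but direct iteration is more reliable:
a_0 = 1, a_1 = 4, a_2 = 14, a_3 = 46, a_4 = 146, a_5 = 454, a_6 = 1394, a_7 = 4246.
So a_7 = 4246.

4246


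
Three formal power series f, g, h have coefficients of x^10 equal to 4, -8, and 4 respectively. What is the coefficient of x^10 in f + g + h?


Series addition is componentwise:
4 + -8 + 4
= 0

0


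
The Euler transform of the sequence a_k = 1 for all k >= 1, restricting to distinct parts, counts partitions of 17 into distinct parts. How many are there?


Partitions of 17 into distinct parts can be computed via generating function.
Product (1+x)(1+x^2)(1+x^3)...
The coefficient of x^17 = 38

38


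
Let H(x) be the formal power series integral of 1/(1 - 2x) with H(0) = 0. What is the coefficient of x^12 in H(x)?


1/(1 - 2x) = sum_{k>=0} 2^k x^k. Integrating termwise with H(0) = 0:
H(x) = sum_{k>=0} 2^k x^(k+1) / (k+1) = sum_{m>=1} 2^(m-1) x^m / m.
For m = 12: 2^11/12 = 2048/12 = 512/3.

512/3


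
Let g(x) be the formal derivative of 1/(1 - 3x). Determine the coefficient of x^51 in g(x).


Differentiate termwise: d/dx sum_{k>=0} 3^k x^k = sum_{k>=1} k 3^k x^(k-1) = sum_{j>=0} (j+1) 3^(j+1) x^j.
Equivalently, d/dx [1/(1 - 3x)] = 3/(1 - 3x)^2.
For j = 51: 52 * 3^52 = 52 * 6461081889226673298932241 = 335976258239787011544476532.

335976258239787011544476532


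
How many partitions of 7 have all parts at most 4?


Using the generating function (1-x)^(-1)(1-x^2)^(-1)...(1-x^4)^(-1),
the coefficient of x^7 counts these restricted partitions.
Result = 11

11


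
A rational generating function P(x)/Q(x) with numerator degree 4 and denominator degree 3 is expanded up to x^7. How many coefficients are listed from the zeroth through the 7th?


Expanding up to x^7 gives the coefficients for x^0, x^1, ..., x^7.
That is 7 + 1 = 8 coefficients in total.

8


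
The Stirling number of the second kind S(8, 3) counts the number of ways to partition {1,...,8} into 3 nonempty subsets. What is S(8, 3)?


Using the explicit formula S(n,k) = (1/k!) sum_{j=0}^{k} (-1)^(k-j) C(k,j) j^n:
S(8, 3) = 966
Equivalently, S(n,k) is n! times the coefficient of x^n in the EGF (e^x - 1)^k / k!.

966


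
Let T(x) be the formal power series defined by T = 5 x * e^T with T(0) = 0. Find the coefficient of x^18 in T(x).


Apply the Lagrange inversion formula: if T = 5 x * phi(T) with phi(t) = e^t, then
[x^n] T = 5^n * (1/n) [t^(n-1)] phi(t)^n = 5^n * (1/n) [t^(n-1)] e^(n t) = 5^n * (1/n) * n^(n-1) / (n-1)! = 5^n * n^(n-1) / n!.
When c = 1 this is the Cayley count of rooted labeled trees on n vertices, divided by n!.
For n = 18: 5^18 * 18^17 / 18! = 3814697265625 * 2185911559738696531968/6402373705728000 = 155143177998596191406250/119119.

155143177998596191406250/119119


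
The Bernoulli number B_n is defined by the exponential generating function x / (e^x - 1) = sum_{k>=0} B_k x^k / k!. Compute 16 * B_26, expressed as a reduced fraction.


Bernoulli numbers can also be computed recursively via B_0 = 1 and sum_{j=0}^{m} C(m+1, j) B_j = 0 for m >= 1. Odd-index Bernoulli numbers vanish for k >= 3.
Computing B_26 = 8553103/6, so 16 * B_26 = 16 * 8553103/6 = 68424824/3.

68424824/3


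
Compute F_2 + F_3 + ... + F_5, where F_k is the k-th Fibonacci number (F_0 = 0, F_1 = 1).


Use the identity sum_{k=0}^{N} F_k = F_{N+2} - 1 (which follows from F_{k+2} - F_{k+1} = F_k). Then
sum_{k=2}^{5} F_k = (F_{7} - 1) - (F_{3} - 1) = F_{7} - F_{3}.
Computing: F_{7} = 13, F_{3} = 2, so
Sum = 13 - 2 = 11.

11


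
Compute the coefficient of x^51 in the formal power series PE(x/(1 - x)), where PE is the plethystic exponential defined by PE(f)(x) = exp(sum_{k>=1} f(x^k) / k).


For f(x) = x/(1 - x) we have
sum_{k>=1} f(x^k) / k = sum_{k>=1} (1/k) * x^k / (1 - x^k) = sum_{k, m >= 1} x^(k m) / k,
which after exponentiating simplifies to
PE(x/(1 - x)) = prod_{k>=1} 1 / (1 - x^k).
This is the generating function for the partition function p(n), so the coefficient of x^51 is p(51).
Computing p(51) by dynamic programming over parts 1, 2, ..., 51: p(51) = 239943.

239943


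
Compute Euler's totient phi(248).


phi(n) counts integers in [1, n] coprime to n. Using the multiplicative formula phi(n) = n * prod_{p | n} (1 - 1/p):
248 = 2^3 * 31, so
phi(248) = 248 * (1 - 1/2) * (1 - 1/31) = 120.

120


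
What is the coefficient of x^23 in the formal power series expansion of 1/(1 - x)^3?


The negative binomial / multiset identity is
1/(1 - x)^r = sum_{k>=0} C(k + r - 1, r - 1) x^k.
Here r = 3 and k = 23, so the coefficient is
C(23 + 2, 2) = C(25, 2)
= 300

300


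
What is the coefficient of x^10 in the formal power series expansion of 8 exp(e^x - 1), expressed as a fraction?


exp(e^x - 1) is the exponential generating function for the Bell numbers Bell_k: exp(e^x - 1) = sum_{k>=0} Bell_k x^k / k!.
So the coefficient of x^10 in 8 exp(e^x - 1) is 8 Bell_10 / 10!.
Computing: Bell_10 = 115975 and 10! = 3628800, giving
8 * 115975/3628800 = 4639/18144.

4639/18144


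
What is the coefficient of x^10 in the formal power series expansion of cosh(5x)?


The Maclaurin series is cosh(t) = sum_{m>=0} t^(2m) / (2m)!, so substituting t = 5x, only even powers of x are nonzero, with coefficient of x^(2m) equal to 5^(2m) / (2m)!.
For x^10 the coefficient is 5^10/10! = 9765625/3628800 = 390625/145152.

390625/145152


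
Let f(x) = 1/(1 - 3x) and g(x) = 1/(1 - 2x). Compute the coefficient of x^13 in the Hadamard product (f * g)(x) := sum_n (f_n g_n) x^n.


f has coefficients f_k = 3^k and g has coefficients g_k = 2^k, so the Hadamard product has coefficient (f*g)_k = 3^k * 2^k = 6^k.
For k = 13: 6^13 = 13060694016.

13060694016


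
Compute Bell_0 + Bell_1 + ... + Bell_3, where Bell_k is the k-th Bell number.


Recall Bell_k counts set partitions of a k-set (with Bell_0 = 1 by convention).
Bell_0 through Bell_3: 1, 1, 2, 5
Sum = 1 + 1 + 2 + 5 = 9.

9


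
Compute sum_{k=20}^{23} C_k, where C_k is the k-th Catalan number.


C_20 through C_23: 6564120420, 24466267020, 91482563640, 343059613650
Sum = 6564120420 + 24466267020 + 91482563640 + 343059613650
= 465572564730

465572564730


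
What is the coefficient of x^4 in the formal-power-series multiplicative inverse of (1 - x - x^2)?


Let the inverse be f(x) = sum_{k>=0} a_k x^k. From f(x) * (1 - x - x^2) = 1 and matching coefficients:
 x^0: a_0 = 1.
 x^1: a_1 - a_0 = 0, so a_1 = 1.
 x^k (k >= 2): a_k - a_{k-1} - a_{k-2} = 0, i.e. a_k = a_{k-1} + a_{k-2}.
This is the Fibonacci-type recurrence shifted so that a_0 = a_1 = 1.
Iterating: a_0=1, a_1=1, a_2=2, a_3=3, a_4=5
a_4 = 5.

5


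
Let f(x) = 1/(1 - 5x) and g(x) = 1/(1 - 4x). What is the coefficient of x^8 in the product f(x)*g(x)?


The coefficient of x^n in f*g is the Cauchy product: sum_{k=0}^{n} a^k * b^(n-k).
With a=5, b=4, n=8:
sum_{k=0}^{8} 5^k * 4^(8-k)
= 1690981

1690981
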